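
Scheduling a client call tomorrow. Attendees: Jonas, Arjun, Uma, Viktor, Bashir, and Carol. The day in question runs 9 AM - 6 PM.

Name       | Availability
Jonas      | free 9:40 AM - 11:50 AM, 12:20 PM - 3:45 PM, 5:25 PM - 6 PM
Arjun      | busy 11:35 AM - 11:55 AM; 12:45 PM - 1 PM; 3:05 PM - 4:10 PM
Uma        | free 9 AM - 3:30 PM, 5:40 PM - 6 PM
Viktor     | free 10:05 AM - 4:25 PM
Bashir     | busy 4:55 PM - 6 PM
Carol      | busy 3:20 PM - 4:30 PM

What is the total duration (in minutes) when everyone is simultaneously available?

Jonas free: 09:40-11:50, 12:20-15:45, 17:25-18:00.
Arjun free: 09:00-11:35, 11:55-12:45, 13:00-15:05, 16:10-18:00 (invert busy blocks within the working day).
Uma free: 09:00-15:30, 17:40-18:00.
Viktor free: 10:05-16:25.
Bashir free: 09:00-16:55 (invert busy blocks within the working day).
Carol free: 09:00-15:20, 16:30-18:00 (invert busy blocks within the working day).
Jonas ∩ Arjun: 09:40-11:35, 12:20-12:45, 13:00-15:05, 17:25-18:00.
Jonas ∩ Arjun ∩ Uma: 09:40-11:35, 12:20-12:45, 13:00-15:05, 17:40-18:00.
Jonas ∩ Arjun ∩ Uma ∩ Viktor: 10:05-11:35, 12:20-12:45, 13:00-15:05.
Jonas ∩ Arjun ∩ Uma ∩ Viktor ∩ Bashir: 10:05-11:35, 12:20-12:45, 13:00-15:05.
Jonas ∩ Arjun ∩ Uma ∩ Viktor ∩ Bashir ∩ Carol: 10:05-11:35, 12:20-12:45, 13:00-15:05.
Those are the intersection windows.
Summing the common windows: 90 + 25 + 125 = 240 minutes.

240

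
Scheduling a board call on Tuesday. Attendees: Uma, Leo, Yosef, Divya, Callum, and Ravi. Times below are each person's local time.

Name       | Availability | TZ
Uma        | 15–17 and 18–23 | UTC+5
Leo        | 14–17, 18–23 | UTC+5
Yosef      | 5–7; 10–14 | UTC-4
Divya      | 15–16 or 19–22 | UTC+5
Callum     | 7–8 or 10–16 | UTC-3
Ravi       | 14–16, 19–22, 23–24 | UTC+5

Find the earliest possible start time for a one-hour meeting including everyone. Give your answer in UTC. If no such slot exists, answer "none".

Uma in UTC: 10:00-12:00, 13:00-18:00 (subtract 5h to convert from UTC+5).
Leo in UTC: 09:00-12:00, 13:00-18:00 (subtract 5h to convert from UTC+5).
Yosef in UTC: 09:00-11:00, 14:00-18:00 (add 4h to convert from UTC-4).
Divya in UTC: 10:00-11:00, 14:00-17:00 (subtract 5h to convert from UTC+5).
Callum in UTC: 10:00-11:00, 13:00-19:00 (add 3h to convert from UTC-3).
Ravi in UTC: 09:00-11:00, 14:00-17:00, 18:00-19:00 (subtract 5h to convert from UTC+5).
Uma ∩ Leo: 10:00-12:00, 13:00-18:00.
Uma ∩ Leo ∩ Yosef: 10:00-11:00, 14:00-18:00.
Uma ∩ Leo ∩ Yosef ∩ Divya: 10:00-11:00, 14:00-17:00.
Uma ∩ Leo ∩ Yosef ∩ Divya ∩ Callum: 10:00-11:00, 14:00-17:00.
Uma ∩ Leo ∩ Yosef ∩ Divya ∩ Callum ∩ Ravi: 10:00-11:00, 14:00-17:00.
The first common window of at least 60 minutes is 10:00-11:00, so the earliest start is 10:00.

10:00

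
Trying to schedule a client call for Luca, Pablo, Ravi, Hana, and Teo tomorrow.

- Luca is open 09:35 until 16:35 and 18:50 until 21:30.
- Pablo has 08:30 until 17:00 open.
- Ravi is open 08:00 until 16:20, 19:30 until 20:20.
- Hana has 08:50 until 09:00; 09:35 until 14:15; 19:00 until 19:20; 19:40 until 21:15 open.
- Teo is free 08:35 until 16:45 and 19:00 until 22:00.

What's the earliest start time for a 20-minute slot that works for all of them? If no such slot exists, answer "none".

09:35

Luca ∩ Pablo: 09:35-16:35.
Luca ∩ Pablo ∩ Ravi: 09:35-16:20.
Luca ∩ Pablo ∩ Ravi ∩ Hana: 09:35-14:15.
Luca ∩ Pablo ∩ Ravi ∩ Hana ∩ Teo: 09:35-14:15.
The first common window of at least 20 minutes is 09:35-14:15, so the earliest start is 09:35.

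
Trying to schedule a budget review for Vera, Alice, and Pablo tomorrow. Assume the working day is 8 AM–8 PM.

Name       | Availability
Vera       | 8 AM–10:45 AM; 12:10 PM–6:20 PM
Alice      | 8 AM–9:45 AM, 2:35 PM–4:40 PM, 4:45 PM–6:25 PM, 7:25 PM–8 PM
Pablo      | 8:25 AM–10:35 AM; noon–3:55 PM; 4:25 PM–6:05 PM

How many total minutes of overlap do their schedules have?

255

Vera ∩ Alice: 08:00-09:45, 14:35-16:40, 16:45-18:20.
Vera ∩ Alice ∩ Pablo: 08:25-09:45, 14:35-15:55, 16:25-16:40, 16:45-18:05.
Summing the common windows: 80 + 80 + 15 + 80 = 255 minutes.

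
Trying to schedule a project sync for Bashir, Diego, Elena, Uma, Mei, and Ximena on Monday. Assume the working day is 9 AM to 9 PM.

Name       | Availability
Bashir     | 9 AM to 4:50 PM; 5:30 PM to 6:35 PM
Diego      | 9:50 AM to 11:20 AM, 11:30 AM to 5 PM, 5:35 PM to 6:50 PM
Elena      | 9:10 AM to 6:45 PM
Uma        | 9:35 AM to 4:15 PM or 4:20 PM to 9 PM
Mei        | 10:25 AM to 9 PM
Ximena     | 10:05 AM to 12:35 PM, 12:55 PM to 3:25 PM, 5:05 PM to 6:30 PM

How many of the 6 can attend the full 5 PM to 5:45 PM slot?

Elena, Uma, and Mei can make the full 17:00-17:45 slot — that's 3.

3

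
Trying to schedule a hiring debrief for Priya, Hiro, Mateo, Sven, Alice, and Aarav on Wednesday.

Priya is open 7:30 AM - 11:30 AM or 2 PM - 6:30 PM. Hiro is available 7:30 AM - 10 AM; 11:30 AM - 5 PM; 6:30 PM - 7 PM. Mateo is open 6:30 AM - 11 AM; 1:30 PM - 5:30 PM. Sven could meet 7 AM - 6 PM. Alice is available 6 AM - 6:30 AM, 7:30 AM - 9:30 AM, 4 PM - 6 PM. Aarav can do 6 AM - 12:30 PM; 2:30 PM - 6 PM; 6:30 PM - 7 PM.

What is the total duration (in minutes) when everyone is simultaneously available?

180

Priya ∩ Hiro: 07:30-10:00, 14:00-17:00.
Priya ∩ Hiro ∩ Mateo: 07:30-10:00, 14:00-17:00.
Priya ∩ Hiro ∩ Mateo ∩ Sven: 07:30-10:00, 14:00-17:00.
Priya ∩ Hiro ∩ Mateo ∩ Sven ∩ Alice: 07:30-09:30, 16:00-17:00.
Priya ∩ Hiro ∩ Mateo ∩ Sven ∩ Alice ∩ Aarav: 07:30-09:30, 16:00-17:00.
Summing the common windows: 120 + 60 = 180 minutes.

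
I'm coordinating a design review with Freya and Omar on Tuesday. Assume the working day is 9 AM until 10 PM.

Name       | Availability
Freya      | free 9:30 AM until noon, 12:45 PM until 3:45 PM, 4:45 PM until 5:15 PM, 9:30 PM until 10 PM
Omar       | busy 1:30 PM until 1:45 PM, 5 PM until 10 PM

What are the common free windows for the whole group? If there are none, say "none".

Freya free: 09:30-12:00, 12:45-15:45, 16:45-17:15, 21:30-22:00.
Omar free: 09:00-13:30, 13:45-17:00 (invert busy blocks within the working day).
Freya ∩ Omar: 09:30-12:00, 12:45-13:30, 13:45-15:45, 16:45-17:00.
So the common availability across everyone is 09:30-12:00, 12:45-13:30, 13:45-15:45, 16:45-17:00.

09:30-12:00, 12:45-13:30, 13:45-15:45, 16:45-17:00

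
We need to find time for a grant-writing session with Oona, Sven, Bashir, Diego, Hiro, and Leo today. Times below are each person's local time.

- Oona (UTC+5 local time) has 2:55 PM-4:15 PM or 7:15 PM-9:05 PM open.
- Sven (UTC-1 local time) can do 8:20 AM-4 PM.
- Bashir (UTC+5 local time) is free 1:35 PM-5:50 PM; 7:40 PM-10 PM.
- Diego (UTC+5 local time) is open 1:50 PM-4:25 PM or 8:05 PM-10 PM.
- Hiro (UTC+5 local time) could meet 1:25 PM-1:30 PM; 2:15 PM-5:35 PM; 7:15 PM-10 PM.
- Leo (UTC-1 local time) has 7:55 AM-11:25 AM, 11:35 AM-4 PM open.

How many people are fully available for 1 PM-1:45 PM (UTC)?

2

Oona in UTC: 09:55-11:15, 14:15-16:05 (subtract 5h to convert from UTC+5).
Sven in UTC: 09:20-17:00 (add 1h to convert from UTC-1).
Bashir in UTC: 08:35-12:50, 14:40-17:00 (subtract 5h to convert from UTC+5).
Diego in UTC: 08:50-11:25, 15:05-17:00 (subtract 5h to convert from UTC+5).
Hiro in UTC: 08:25-08:30, 09:15-12:35, 14:15-17:00 (subtract 5h to convert from UTC+5).
Leo in UTC: 08:55-12:25, 12:35-17:00 (add 1h to convert from UTC-1).
Sven and Leo can make the full 13:00-13:45 slot — that's 2.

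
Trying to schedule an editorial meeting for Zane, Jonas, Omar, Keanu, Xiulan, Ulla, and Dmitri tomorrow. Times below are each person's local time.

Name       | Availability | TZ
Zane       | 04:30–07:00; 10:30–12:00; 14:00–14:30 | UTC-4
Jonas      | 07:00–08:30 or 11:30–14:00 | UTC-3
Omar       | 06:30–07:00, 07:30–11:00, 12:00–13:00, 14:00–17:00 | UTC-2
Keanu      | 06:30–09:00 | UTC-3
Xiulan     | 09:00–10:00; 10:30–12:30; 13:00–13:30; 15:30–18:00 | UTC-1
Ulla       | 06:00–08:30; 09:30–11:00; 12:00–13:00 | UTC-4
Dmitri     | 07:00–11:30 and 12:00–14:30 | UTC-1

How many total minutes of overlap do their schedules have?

60

Zane in UTC: 08:30-11:00, 14:30-16:00, 18:00-18:30 (add 4h to convert from UTC-4).
Jonas in UTC: 10:00-11:30, 14:30-17:00 (add 3h to convert from UTC-3).
Omar in UTC: 08:30-09:00, 09:30-13:00, 14:00-15:00, 16:00-19:00 (add 2h to convert from UTC-2).
Keanu in UTC: 09:30-12:00 (add 3h to convert from UTC-3).
Xiulan in UTC: 10:00-11:00, 11:30-13:30, 14:00-14:30, 16:30-19:00 (add 1h to convert from UTC-1).
Ulla in UTC: 10:00-12:30, 13:30-15:00, 16:00-17:00 (add 4h to convert from UTC-4).
Dmitri in UTC: 08:00-12:30, 13:00-15:30 (add 1h to convert from UTC-1).
Zane ∩ Jonas: 10:00-11:00, 14:30-16:00.
Zane ∩ Jonas ∩ Omar: 10:00-11:00, 14:30-15:00.
Zane ∩ Jonas ∩ Omar ∩ Keanu: 10:00-11:00.
Zane ∩ Jonas ∩ Omar ∩ Keanu ∩ Xiulan: 10:00-11:00.
Zane ∩ Jonas ∩ Omar ∩ Keanu ∩ Xiulan ∩ Ulla: 10:00-11:00.
Zane ∩ Jonas ∩ Omar ∩ Keanu ∩ Xiulan ∩ Ulla ∩ Dmitri: 10:00-11:00.
That's a single block of 60 minutes.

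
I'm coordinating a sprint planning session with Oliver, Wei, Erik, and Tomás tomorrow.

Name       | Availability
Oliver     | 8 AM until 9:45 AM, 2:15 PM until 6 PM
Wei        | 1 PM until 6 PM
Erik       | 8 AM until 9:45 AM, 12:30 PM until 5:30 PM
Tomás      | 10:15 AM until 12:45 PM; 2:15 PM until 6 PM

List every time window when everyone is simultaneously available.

14:15-17:30

Oliver ∩ Wei: 14:15-18:00.
Oliver ∩ Wei ∩ Erik: 14:15-17:30.
Oliver ∩ Wei ∩ Erik ∩ Tomás: 14:15-17:30.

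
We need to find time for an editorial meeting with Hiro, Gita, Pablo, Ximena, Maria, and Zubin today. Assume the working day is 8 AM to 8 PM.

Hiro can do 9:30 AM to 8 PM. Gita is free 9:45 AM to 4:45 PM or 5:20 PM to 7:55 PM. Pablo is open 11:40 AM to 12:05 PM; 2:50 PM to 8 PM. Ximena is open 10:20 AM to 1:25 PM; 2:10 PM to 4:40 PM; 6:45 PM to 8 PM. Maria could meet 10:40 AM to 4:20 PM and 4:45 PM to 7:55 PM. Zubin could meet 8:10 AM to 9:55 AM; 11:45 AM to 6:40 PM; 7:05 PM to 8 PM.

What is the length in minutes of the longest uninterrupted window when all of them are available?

90

Hiro ∩ Gita: 09:45-16:45, 17:20-19:55.
Hiro ∩ Gita ∩ Pablo: 11:40-12:05, 14:50-16:45, 17:20-19:55.
Hiro ∩ Gita ∩ Pablo ∩ Ximena: 11:40-12:05, 14:50-16:40, 18:45-19:55.
Hiro ∩ Gita ∩ Pablo ∩ Ximena ∩ Maria: 11:40-12:05, 14:50-16:20, 18:45-19:55.
Hiro ∩ Gita ∩ Pablo ∩ Ximena ∩ Maria ∩ Zubin: 11:45-12:05, 14:50-16:20, 19:05-19:55.
The longest is 14:50-16:20 at 90 minutes.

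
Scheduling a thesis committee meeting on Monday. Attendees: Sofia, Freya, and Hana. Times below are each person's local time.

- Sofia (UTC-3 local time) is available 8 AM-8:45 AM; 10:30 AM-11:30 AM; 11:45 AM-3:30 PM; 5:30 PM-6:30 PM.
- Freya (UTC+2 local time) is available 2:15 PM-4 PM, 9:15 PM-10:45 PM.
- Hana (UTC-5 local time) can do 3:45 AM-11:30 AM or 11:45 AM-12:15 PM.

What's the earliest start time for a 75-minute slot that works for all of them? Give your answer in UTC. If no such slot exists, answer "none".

Sofia in UTC: 11:00-11:45, 13:30-14:30, 14:45-18:30, 20:30-21:30 (add 3h to convert from UTC-3).
Freya in UTC: 12:15-14:00, 19:15-20:45 (subtract 2h to convert from UTC+2).
Hana in UTC: 08:45-16:30, 16:45-17:15 (add 5h to convert from UTC-5).
Sofia ∩ Freya: 13:30-14:00, 20:30-20:45.
Sofia ∩ Freya ∩ Hana: 13:30-14:00.
No common window is at least 75 minutes long.

none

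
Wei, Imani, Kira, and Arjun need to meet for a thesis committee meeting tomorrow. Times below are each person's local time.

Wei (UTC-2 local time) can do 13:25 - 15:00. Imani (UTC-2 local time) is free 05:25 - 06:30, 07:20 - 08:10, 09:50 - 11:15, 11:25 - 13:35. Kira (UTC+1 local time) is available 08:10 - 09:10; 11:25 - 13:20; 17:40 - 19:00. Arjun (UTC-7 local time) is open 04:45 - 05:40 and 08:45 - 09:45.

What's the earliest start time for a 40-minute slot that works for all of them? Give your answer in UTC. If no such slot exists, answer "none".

none

Wei in UTC: 15:25-17:00 (add 2h to convert from UTC-2).
Imani in UTC: 07:25-08:30, 09:20-10:10, 11:50-13:15, 13:25-15:35 (add 2h to convert from UTC-2).
Kira in UTC: 07:10-08:10, 10:25-12:20, 16:40-18:00 (subtract 1h to convert from UTC+1).
Arjun in UTC: 11:45-12:40, 15:45-16:45 (add 7h to convert from UTC-7).
Wei ∩ Imani: 15:25-15:35.
Wei ∩ Imani ∩ Kira: ∅.
Wei ∩ Imani ∩ Kira ∩ Arjun: ∅.
There is no time when everyone is free.
No common window is at least 40 minutes long.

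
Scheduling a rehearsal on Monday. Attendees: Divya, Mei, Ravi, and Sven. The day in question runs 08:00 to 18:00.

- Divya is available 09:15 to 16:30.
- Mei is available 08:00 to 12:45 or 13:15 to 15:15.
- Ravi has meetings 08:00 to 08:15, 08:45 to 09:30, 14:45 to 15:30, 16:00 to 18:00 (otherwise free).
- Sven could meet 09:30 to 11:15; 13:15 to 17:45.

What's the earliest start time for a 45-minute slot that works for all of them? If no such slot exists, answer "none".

Divya free: 09:15-16:30.
Mei free: 08:00-12:45, 13:15-15:15.
Ravi free: 08:15-08:45, 09:30-14:45, 15:30-16:00 (invert busy blocks within the working day).
Sven free: 09:30-11:15, 13:15-17:45.
Divya ∩ Mei: 09:15-12:45, 13:15-15:15.
Divya ∩ Mei ∩ Ravi: 09:30-12:45, 13:15-14:45.
Divya ∩ Mei ∩ Ravi ∩ Sven: 09:30-11:15, 13:15-14:45.
The first common window of at least 45 minutes is 09:30-11:15, so the earliest start is 09:30.

09:30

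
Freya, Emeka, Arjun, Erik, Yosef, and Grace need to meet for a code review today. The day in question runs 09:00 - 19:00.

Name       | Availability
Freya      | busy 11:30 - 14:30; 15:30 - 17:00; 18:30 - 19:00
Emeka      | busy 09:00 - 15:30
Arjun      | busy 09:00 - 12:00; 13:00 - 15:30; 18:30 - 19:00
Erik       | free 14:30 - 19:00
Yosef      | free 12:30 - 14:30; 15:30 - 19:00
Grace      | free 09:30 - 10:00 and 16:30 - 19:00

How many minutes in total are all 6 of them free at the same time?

Freya free: 09:00-11:30, 14:30-15:30, 17:00-18:30 (invert busy blocks within the working day).
Emeka free: 15:30-19:00 (invert busy blocks within the working day).
Arjun free: 12:00-13:00, 15:30-18:30 (invert busy blocks within the working day).
Erik free: 14:30-19:00.
Yosef free: 12:30-14:30, 15:30-19:00.
Grace free: 09:30-10:00, 16:30-19:00.
Freya ∩ Emeka: 17:00-18:30.
Freya ∩ Emeka ∩ Arjun: 17:00-18:30.
Freya ∩ Emeka ∩ Arjun ∩ Erik: 17:00-18:30.
Freya ∩ Emeka ∩ Arjun ∩ Erik ∩ Yosef: 17:00-18:30.
Freya ∩ Emeka ∩ Arjun ∩ Erik ∩ Yosef ∩ Grace: 17:00-18:30.
That's a single block of 90 minutes.

90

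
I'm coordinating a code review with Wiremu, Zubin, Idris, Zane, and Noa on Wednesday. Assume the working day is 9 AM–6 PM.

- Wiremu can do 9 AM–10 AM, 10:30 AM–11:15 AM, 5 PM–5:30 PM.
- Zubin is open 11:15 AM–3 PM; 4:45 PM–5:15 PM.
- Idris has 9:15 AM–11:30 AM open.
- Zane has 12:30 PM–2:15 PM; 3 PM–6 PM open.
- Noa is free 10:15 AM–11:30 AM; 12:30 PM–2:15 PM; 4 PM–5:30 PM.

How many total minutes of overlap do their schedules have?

0

Wiremu ∩ Zubin: 17:00-17:15.
Wiremu ∩ Zubin ∩ Idris: ∅.
Wiremu ∩ Zubin ∩ Idris ∩ Zane: ∅.
Wiremu ∩ Zubin ∩ Idris ∩ Zane ∩ Noa: ∅.
There is no time when everyone is free.
There is no common window, so the total is 0 minutes.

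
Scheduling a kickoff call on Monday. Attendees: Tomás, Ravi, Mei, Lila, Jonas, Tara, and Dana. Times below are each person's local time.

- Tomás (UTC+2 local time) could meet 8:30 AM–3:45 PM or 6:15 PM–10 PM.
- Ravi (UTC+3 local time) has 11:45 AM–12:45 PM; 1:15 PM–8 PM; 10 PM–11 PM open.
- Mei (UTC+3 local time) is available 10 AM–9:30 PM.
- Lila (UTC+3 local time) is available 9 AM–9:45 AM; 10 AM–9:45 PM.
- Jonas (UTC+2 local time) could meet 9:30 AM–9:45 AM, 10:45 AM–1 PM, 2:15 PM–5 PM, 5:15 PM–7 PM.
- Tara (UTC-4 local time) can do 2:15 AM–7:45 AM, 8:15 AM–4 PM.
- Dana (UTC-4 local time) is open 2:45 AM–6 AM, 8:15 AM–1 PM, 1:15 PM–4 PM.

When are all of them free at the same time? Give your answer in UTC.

08:45-09:45, 12:15-13:45, 16:15-17:00

Tomás in UTC: 06:30-13:45, 16:15-20:00 (subtract 2h to convert from UTC+2).
Ravi in UTC: 08:45-09:45, 10:15-17:00, 19:00-20:00 (subtract 3h to convert from UTC+3).
Mei in UTC: 07:00-18:30 (subtract 3h to convert from UTC+3).
Lila in UTC: 06:00-06:45, 07:00-18:45 (subtract 3h to convert from UTC+3).
Jonas in UTC: 07:30-07:45, 08:45-11:00, 12:15-15:00, 15:15-17:00 (subtract 2h to convert from UTC+2).
Tara in UTC: 06:15-11:45, 12:15-20:00 (add 4h to convert from UTC-4).
Dana in UTC: 06:45-10:00, 12:15-17:00, 17:15-20:00 (add 4h to convert from UTC-4).
Tomás ∩ Ravi: 08:45-09:45, 10:15-13:45, 16:15-17:00, 19:00-20:00.
Tomás ∩ Ravi ∩ Mei: 08:45-09:45, 10:15-13:45, 16:15-17:00.
Tomás ∩ Ravi ∩ Mei ∩ Lila: 08:45-09:45, 10:15-13:45, 16:15-17:00.
Tomás ∩ Ravi ∩ Mei ∩ Lila ∩ Jonas: 08:45-09:45, 10:15-11:00, 12:15-13:45, 16:15-17:00.
Tomás ∩ Ravi ∩ Mei ∩ Lila ∩ Jonas ∩ Tara: 08:45-09:45, 10:15-11:00, 12:15-13:45, 16:15-17:00.
Tomás ∩ Ravi ∩ Mei ∩ Lila ∩ Jonas ∩ Tara ∩ Dana: 08:45-09:45, 12:15-13:45, 16:15-17:00.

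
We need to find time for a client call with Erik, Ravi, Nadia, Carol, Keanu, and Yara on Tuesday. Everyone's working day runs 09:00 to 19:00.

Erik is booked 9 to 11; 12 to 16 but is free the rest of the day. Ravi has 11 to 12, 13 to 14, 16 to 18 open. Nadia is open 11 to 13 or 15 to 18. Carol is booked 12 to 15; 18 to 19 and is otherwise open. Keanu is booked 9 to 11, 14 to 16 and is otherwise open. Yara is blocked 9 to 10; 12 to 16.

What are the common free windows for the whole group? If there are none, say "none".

Erik free: 11:00-12:00, 16:00-19:00 (invert busy blocks within the working day).
Ravi free: 11:00-12:00, 13:00-14:00, 16:00-18:00.
Nadia free: 11:00-13:00, 15:00-18:00.
Carol free: 09:00-12:00, 15:00-18:00 (invert busy blocks within the working day).
Keanu free: 11:00-14:00, 16:00-19:00 (invert busy blocks within the working day).
Yara free: 10:00-12:00, 16:00-19:00 (invert busy blocks within the working day).
Erik ∩ Ravi: 11:00-12:00, 16:00-18:00.
Erik ∩ Ravi ∩ Nadia: 11:00-12:00, 16:00-18:00.
Erik ∩ Ravi ∩ Nadia ∩ Carol: 11:00-12:00, 16:00-18:00.
Erik ∩ Ravi ∩ Nadia ∩ Carol ∩ Keanu: 11:00-12:00, 16:00-18:00.
Erik ∩ Ravi ∩ Nadia ∩ Carol ∩ Keanu ∩ Yara: 11:00-12:00, 16:00-18:00.

11:00-12:00, 16:00-18:00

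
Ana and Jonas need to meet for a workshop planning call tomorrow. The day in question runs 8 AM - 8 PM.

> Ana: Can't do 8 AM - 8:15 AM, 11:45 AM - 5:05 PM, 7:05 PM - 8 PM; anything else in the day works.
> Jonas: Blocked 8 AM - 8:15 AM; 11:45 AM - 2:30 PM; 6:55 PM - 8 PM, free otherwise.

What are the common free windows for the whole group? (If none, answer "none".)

08:15-11:45, 17:05-18:55

Ana free: 08:15-11:45, 17:05-19:05 (invert busy blocks within the working day).
Jonas free: 08:15-11:45, 14:30-18:55 (invert busy blocks within the working day).
Ana ∩ Jonas: 08:15-11:45, 17:05-18:55.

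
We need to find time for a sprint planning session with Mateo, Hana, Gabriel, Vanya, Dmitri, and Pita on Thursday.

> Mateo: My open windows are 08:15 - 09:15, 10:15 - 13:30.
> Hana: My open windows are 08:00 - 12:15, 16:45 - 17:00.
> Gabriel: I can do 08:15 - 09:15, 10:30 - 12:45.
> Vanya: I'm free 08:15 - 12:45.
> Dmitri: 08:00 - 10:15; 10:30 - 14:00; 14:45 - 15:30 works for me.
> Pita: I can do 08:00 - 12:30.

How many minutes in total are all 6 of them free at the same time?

165

Mateo ∩ Hana: 08:15-09:15, 10:15-12:15.
Mateo ∩ Hana ∩ Gabriel: 08:15-09:15, 10:30-12:15.
Mateo ∩ Hana ∩ Gabriel ∩ Vanya: 08:15-09:15, 10:30-12:15.
Mateo ∩ Hana ∩ Gabriel ∩ Vanya ∩ Dmitri: 08:15-09:15, 10:30-12:15.
Mateo ∩ Hana ∩ Gabriel ∩ Vanya ∩ Dmitri ∩ Pita: 08:15-09:15, 10:30-12:15.
So the common availability across everyone is 08:15-09:15, 10:30-12:15.
Summing the common windows: 60 + 105 = 165 minutes.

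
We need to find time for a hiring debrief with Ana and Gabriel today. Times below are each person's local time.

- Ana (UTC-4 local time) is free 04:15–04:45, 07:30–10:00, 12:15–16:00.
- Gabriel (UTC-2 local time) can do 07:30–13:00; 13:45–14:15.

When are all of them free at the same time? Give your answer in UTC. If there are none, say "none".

Ana in UTC: 08:15-08:45, 11:30-14:00, 16:15-20:00 (add 4h to convert from UTC-4).
Gabriel in UTC: 09:30-15:00, 15:45-16:15 (add 2h to convert from UTC-2).
Ana ∩ Gabriel: 11:30-14:00.
Those are the intersection windows.

11:30-14:00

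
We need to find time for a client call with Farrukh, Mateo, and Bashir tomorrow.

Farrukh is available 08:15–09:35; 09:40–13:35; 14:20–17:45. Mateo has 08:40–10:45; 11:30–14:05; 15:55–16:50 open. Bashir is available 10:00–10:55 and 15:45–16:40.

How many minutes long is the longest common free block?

45

Farrukh ∩ Mateo: 08:40-09:35, 09:40-10:45, 11:30-13:35, 15:55-16:50.
Farrukh ∩ Mateo ∩ Bashir: 10:00-10:45, 15:55-16:40.
The longest is 10:00-10:45 at 45 minutes.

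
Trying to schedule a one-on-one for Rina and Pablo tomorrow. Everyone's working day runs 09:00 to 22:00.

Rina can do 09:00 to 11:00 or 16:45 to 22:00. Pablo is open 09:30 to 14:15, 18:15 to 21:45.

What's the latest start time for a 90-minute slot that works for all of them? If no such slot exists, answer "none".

20:15

Rina ∩ Pablo: 09:30-11:00, 18:15-21:45.
Those are the intersection windows.
The last common window of at least 90 minutes is 18:15-21:45; a 90-minute meeting can start as late as 20:15 and still end by 21:45.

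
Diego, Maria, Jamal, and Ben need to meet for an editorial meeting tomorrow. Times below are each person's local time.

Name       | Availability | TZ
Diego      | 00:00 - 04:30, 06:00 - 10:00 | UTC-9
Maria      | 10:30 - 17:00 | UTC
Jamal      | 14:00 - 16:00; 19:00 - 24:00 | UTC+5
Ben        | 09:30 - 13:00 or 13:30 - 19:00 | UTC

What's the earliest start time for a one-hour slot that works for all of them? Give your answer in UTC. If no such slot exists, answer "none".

15:00

Diego in UTC: 09:00-13:30, 15:00-19:00 (add 9h to convert from UTC-9).
Maria in UTC: 10:30-17:00.
Jamal in UTC: 09:00-11:00, 14:00-19:00 (subtract 5h to convert from UTC+5).
Ben in UTC: 09:30-13:00, 13:30-19:00.
Diego ∩ Maria: 10:30-13:30, 15:00-17:00.
Diego ∩ Maria ∩ Jamal: 10:30-11:00, 15:00-17:00.
Diego ∩ Maria ∩ Jamal ∩ Ben: 10:30-11:00, 15:00-17:00.
The first common window of at least 60 minutes is 15:00-17:00, so the earliest start is 15:00.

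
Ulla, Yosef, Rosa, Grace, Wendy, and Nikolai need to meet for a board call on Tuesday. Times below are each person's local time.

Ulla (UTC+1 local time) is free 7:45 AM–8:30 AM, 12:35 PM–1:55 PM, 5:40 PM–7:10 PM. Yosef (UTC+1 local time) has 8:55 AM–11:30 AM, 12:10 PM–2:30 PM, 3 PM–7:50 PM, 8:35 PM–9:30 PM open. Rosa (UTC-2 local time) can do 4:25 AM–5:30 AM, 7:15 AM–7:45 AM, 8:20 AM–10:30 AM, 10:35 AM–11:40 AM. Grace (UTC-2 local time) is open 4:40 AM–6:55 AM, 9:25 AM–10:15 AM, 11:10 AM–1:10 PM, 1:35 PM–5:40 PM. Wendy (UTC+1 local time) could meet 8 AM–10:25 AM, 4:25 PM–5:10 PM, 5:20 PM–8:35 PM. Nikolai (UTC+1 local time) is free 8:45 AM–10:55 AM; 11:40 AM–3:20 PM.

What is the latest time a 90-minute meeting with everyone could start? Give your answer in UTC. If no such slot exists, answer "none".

none

Ulla in UTC: 06:45-07:30, 11:35-12:55, 16:40-18:10 (subtract 1h to convert from UTC+1).
Yosef in UTC: 07:55-10:30, 11:10-13:30, 14:00-18:50, 19:35-20:30 (subtract 1h to convert from UTC+1).
Rosa in UTC: 06:25-07:30, 09:15-09:45, 10:20-12:30, 12:35-13:40 (add 2h to convert from UTC-2).
Grace in UTC: 06:40-08:55, 11:25-12:15, 13:10-15:10, 15:35-19:40 (add 2h to convert from UTC-2).
Wendy in UTC: 07:00-09:25, 15:25-16:10, 16:20-19:35 (subtract 1h to convert from UTC+1).
Nikolai in UTC: 07:45-09:55, 10:40-14:20 (subtract 1h to convert from UTC+1).
Ulla ∩ Yosef: 11:35-12:55, 16:40-18:10.
Ulla ∩ Yosef ∩ Rosa: 11:35-12:30, 12:35-12:55.
Ulla ∩ Yosef ∩ Rosa ∩ Grace: 11:35-12:15.
Ulla ∩ Yosef ∩ Rosa ∩ Grace ∩ Wendy: ∅.
Ulla ∩ Yosef ∩ Rosa ∩ Grace ∩ Wendy ∩ Nikolai: ∅.
There is no time when everyone is free.
No common window is at least 90 minutes long.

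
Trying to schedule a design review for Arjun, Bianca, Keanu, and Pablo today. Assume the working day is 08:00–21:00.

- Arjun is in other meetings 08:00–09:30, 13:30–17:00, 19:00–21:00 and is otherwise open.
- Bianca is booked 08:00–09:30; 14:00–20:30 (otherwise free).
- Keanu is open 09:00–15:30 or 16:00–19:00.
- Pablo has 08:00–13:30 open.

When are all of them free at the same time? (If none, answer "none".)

Arjun free: 09:30-13:30, 17:00-19:00 (invert busy blocks within the working day).
Bianca free: 09:30-14:00, 20:30-21:00 (invert busy blocks within the working day).
Keanu free: 09:00-15:30, 16:00-19:00.
Pablo free: 08:00-13:30.
Arjun ∩ Bianca: 09:30-13:30.
Arjun ∩ Bianca ∩ Keanu: 09:30-13:30.
Arjun ∩ Bianca ∩ Keanu ∩ Pablo: 09:30-13:30.
Those are the intersection windows.

09:30-13:30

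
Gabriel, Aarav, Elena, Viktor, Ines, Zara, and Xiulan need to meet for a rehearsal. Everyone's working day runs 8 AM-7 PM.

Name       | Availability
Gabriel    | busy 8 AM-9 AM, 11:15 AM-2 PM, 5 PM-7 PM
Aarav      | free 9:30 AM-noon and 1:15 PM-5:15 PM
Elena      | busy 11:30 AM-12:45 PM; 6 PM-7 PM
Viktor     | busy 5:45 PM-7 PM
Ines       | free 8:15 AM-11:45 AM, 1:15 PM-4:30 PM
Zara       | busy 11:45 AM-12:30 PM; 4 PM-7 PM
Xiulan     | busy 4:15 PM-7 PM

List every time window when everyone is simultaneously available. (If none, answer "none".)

Gabriel free: 09:00-11:15, 14:00-17:00 (invert busy blocks within the working day).
Aarav free: 09:30-12:00, 13:15-17:15.
Elena free: 08:00-11:30, 12:45-18:00 (invert busy blocks within the working day).
Viktor free: 08:00-17:45 (invert busy blocks within the working day).
Ines free: 08:15-11:45, 13:15-16:30.
Zara free: 08:00-11:45, 12:30-16:00 (invert busy blocks within the working day).
Xiulan free: 08:00-16:15 (invert busy blocks within the working day).
Gabriel ∩ Aarav: 09:30-11:15, 14:00-17:00.
Gabriel ∩ Aarav ∩ Elena: 09:30-11:15, 14:00-17:00.
Gabriel ∩ Aarav ∩ Elena ∩ Viktor: 09:30-11:15, 14:00-17:00.
Gabriel ∩ Aarav ∩ Elena ∩ Viktor ∩ Ines: 09:30-11:15, 14:00-16:30.
Gabriel ∩ Aarav ∩ Elena ∩ Viktor ∩ Ines ∩ Zara: 09:30-11:15, 14:00-16:00.
Gabriel ∩ Aarav ∩ Elena ∩ Viktor ∩ Ines ∩ Zara ∩ Xiulan: 09:30-11:15, 14:00-16:00.

09:30-11:15, 14:00-16:00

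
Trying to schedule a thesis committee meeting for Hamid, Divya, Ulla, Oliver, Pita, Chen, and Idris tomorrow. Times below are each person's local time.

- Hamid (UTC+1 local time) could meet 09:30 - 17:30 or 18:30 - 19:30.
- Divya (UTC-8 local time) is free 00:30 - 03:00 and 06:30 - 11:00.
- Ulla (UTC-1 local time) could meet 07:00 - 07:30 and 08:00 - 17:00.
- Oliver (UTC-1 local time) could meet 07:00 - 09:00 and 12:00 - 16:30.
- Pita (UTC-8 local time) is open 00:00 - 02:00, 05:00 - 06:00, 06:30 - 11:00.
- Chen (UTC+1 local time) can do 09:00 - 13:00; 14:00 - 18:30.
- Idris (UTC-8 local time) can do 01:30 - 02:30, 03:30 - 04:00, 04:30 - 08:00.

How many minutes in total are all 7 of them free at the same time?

Hamid in UTC: 08:30-16:30, 17:30-18:30 (subtract 1h to convert from UTC+1).
Divya in UTC: 08:30-11:00, 14:30-19:00 (add 8h to convert from UTC-8).
Ulla in UTC: 08:00-08:30, 09:00-18:00 (add 1h to convert from UTC-1).
Oliver in UTC: 08:00-10:00, 13:00-17:30 (add 1h to convert from UTC-1).
Pita in UTC: 08:00-10:00, 13:00-14:00, 14:30-19:00 (add 8h to convert from UTC-8).
Chen in UTC: 08:00-12:00, 13:00-17:30 (subtract 1h to convert from UTC+1).
Idris in UTC: 09:30-10:30, 11:30-12:00, 12:30-16:00 (add 8h to convert from UTC-8).
Hamid ∩ Divya: 08:30-11:00, 14:30-16:30, 17:30-18:30.
Hamid ∩ Divya ∩ Ulla: 09:00-11:00, 14:30-16:30, 17:30-18:00.
Hamid ∩ Divya ∩ Ulla ∩ Oliver: 09:00-10:00, 14:30-16:30.
Hamid ∩ Divya ∩ Ulla ∩ Oliver ∩ Pita: 09:00-10:00, 14:30-16:30.
Hamid ∩ Divya ∩ Ulla ∩ Oliver ∩ Pita ∩ Chen: 09:00-10:00, 14:30-16:30.
Hamid ∩ Divya ∩ Ulla ∩ Oliver ∩ Pita ∩ Chen ∩ Idris: 09:30-10:00, 14:30-16:00.
So the common availability across everyone is 09:30-10:00, 14:30-16:00.
Summing the common windows: 30 + 90 = 120 minutes.

120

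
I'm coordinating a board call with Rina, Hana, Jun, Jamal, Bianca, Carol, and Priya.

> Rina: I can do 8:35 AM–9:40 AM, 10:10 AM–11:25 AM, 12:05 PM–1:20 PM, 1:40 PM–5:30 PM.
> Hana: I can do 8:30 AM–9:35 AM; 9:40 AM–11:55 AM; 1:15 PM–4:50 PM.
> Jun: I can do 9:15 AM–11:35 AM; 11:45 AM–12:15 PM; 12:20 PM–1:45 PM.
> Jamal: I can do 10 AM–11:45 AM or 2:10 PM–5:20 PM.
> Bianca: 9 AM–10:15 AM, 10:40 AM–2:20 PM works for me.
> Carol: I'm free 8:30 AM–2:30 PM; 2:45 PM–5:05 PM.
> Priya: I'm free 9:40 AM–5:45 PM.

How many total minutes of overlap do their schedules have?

Rina ∩ Hana: 08:35-09:35, 10:10-11:25, 13:15-13:20, 13:40-16:50.
Rina ∩ Hana ∩ Jun: 09:15-09:35, 10:10-11:25, 13:15-13:20, 13:40-13:45.
Rina ∩ Hana ∩ Jun ∩ Jamal: 10:10-11:25.
Rina ∩ Hana ∩ Jun ∩ Jamal ∩ Bianca: 10:10-10:15, 10:40-11:25.
Rina ∩ Hana ∩ Jun ∩ Jamal ∩ Bianca ∩ Carol: 10:10-10:15, 10:40-11:25.
Rina ∩ Hana ∩ Jun ∩ Jamal ∩ Bianca ∩ Carol ∩ Priya: 10:10-10:15, 10:40-11:25.
Summing the common windows: 5 + 45 = 50 minutes.

50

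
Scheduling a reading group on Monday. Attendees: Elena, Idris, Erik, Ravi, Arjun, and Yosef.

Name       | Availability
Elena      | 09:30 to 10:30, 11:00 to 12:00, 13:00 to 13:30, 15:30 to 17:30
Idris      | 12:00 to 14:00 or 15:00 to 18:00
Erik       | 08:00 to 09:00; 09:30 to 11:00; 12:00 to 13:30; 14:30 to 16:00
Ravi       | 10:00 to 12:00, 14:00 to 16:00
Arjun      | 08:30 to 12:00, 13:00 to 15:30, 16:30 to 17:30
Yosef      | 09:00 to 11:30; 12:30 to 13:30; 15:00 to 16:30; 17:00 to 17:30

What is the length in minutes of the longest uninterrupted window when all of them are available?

Elena ∩ Idris: 13:00-13:30, 15:30-17:30.
Elena ∩ Idris ∩ Erik: 13:00-13:30, 15:30-16:00.
Elena ∩ Idris ∩ Erik ∩ Ravi: 15:30-16:00.
Elena ∩ Idris ∩ Erik ∩ Ravi ∩ Arjun: ∅.
Elena ∩ Idris ∩ Erik ∩ Ravi ∩ Arjun ∩ Yosef: ∅.
There is no time when everyone is free.
No common window exists, so the longest block is 0 minutes.

0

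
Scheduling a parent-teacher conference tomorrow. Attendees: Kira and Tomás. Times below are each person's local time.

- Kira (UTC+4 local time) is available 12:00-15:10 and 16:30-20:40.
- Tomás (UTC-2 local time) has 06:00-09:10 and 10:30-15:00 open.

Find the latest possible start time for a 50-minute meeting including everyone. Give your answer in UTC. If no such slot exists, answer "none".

15:50

Kira in UTC: 08:00-11:10, 12:30-16:40 (subtract 4h to convert from UTC+4).
Tomás in UTC: 08:00-11:10, 12:30-17:00 (add 2h to convert from UTC-2).
Kira ∩ Tomás: 08:00-11:10, 12:30-16:40.
The last common window of at least 50 minutes is 12:30-16:40; a 50-minute meeting can start as late as 15:50 and still end by 16:40.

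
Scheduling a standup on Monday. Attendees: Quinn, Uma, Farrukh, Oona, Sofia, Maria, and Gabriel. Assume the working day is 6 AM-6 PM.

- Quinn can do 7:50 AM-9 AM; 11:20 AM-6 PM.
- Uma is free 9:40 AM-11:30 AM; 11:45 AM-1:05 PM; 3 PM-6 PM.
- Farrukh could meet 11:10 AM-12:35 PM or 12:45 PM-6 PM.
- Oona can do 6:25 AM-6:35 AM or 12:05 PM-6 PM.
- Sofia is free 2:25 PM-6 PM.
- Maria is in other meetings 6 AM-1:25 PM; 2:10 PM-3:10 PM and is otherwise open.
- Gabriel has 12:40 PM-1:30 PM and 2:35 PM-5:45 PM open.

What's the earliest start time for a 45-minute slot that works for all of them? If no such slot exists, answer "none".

15:10

Quinn free: 07:50-09:00, 11:20-18:00.
Uma free: 09:40-11:30, 11:45-13:05, 15:00-18:00.
Farrukh free: 11:10-12:35, 12:45-18:00.
Oona free: 06:25-06:35, 12:05-18:00.
Sofia free: 14:25-18:00.
Maria free: 13:25-14:10, 15:10-18:00 (invert busy blocks within the working day).
Gabriel free: 12:40-13:30, 14:35-17:45.
Quinn ∩ Uma: 11:20-11:30, 11:45-13:05, 15:00-18:00.
Quinn ∩ Uma ∩ Farrukh: 11:20-11:30, 11:45-12:35, 12:45-13:05, 15:00-18:00.
Quinn ∩ Uma ∩ Farrukh ∩ Oona: 12:05-12:35, 12:45-13:05, 15:00-18:00.
Quinn ∩ Uma ∩ Farrukh ∩ Oona ∩ Sofia: 15:00-18:00.
Quinn ∩ Uma ∩ Farrukh ∩ Oona ∩ Sofia ∩ Maria: 15:10-18:00.
Quinn ∩ Uma ∩ Farrukh ∩ Oona ∩ Sofia ∩ Maria ∩ Gabriel: 15:10-17:45.
The first common window of at least 45 minutes is 15:10-17:45, so the earliest start is 15:10.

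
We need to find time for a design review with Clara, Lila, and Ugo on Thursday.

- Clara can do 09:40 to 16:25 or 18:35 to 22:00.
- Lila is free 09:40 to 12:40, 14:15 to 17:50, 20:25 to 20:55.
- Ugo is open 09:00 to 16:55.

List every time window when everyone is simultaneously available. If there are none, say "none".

09:40-12:40, 14:15-16:25

Clara ∩ Lila: 09:40-12:40, 14:15-16:25, 20:25-20:55.
Clara ∩ Lila ∩ Ugo: 09:40-12:40, 14:15-16:25.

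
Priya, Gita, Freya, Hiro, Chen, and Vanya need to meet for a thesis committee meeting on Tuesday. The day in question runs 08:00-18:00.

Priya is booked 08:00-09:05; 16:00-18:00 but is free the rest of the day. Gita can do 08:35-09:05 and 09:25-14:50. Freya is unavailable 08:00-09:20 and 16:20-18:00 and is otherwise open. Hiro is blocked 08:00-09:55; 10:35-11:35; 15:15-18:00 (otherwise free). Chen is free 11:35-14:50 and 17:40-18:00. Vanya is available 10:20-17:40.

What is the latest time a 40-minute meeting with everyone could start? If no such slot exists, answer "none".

14:10

Priya free: 09:05-16:00 (invert busy blocks within the working day).
Gita free: 08:35-09:05, 09:25-14:50.
Freya free: 09:20-16:20 (invert busy blocks within the working day).
Hiro free: 09:55-10:35, 11:35-15:15 (invert busy blocks within the working day).
Chen free: 11:35-14:50, 17:40-18:00.
Vanya free: 10:20-17:40.
Priya ∩ Gita: 09:25-14:50.
Priya ∩ Gita ∩ Freya: 09:25-14:50.
Priya ∩ Gita ∩ Freya ∩ Hiro: 09:55-10:35, 11:35-14:50.
Priya ∩ Gita ∩ Freya ∩ Hiro ∩ Chen: 11:35-14:50.
Priya ∩ Gita ∩ Freya ∩ Hiro ∩ Chen ∩ Vanya: 11:35-14:50.
The last common window of at least 40 minutes is 11:35-14:50; a 40-minute meeting can start as late as 14:10 and still end by 14:50.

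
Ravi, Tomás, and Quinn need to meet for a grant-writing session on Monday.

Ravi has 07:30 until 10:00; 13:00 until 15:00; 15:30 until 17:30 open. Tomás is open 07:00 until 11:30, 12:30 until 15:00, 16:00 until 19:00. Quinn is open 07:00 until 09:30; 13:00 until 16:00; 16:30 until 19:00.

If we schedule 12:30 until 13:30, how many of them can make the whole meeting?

Tomás can make the full 12:30-13:30 slot — that's 1.

1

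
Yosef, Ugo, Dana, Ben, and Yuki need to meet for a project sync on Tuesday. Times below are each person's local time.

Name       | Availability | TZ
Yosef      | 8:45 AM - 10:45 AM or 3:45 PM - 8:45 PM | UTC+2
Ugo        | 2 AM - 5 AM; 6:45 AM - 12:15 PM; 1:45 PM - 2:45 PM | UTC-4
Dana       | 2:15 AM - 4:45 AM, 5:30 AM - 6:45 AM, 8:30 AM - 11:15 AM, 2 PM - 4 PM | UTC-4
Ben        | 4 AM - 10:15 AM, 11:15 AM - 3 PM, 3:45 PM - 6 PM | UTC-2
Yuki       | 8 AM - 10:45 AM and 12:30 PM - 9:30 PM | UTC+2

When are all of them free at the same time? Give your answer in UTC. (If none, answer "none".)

Yosef in UTC: 06:45-08:45, 13:45-18:45 (subtract 2h to convert from UTC+2).
Ugo in UTC: 06:00-09:00, 10:45-16:15, 17:45-18:45 (add 4h to convert from UTC-4).
Dana in UTC: 06:15-08:45, 09:30-10:45, 12:30-15:15, 18:00-20:00 (add 4h to convert from UTC-4).
Ben in UTC: 06:00-12:15, 13:15-17:00, 17:45-20:00 (add 2h to convert from UTC-2).
Yuki in UTC: 06:00-08:45, 10:30-19:30 (subtract 2h to convert from UTC+2).
Yosef ∩ Ugo: 06:45-08:45, 13:45-16:15, 17:45-18:45.
Yosef ∩ Ugo ∩ Dana: 06:45-08:45, 13:45-15:15, 18:00-18:45.
Yosef ∩ Ugo ∩ Dana ∩ Ben: 06:45-08:45, 13:45-15:15, 18:00-18:45.
Yosef ∩ Ugo ∩ Dana ∩ Ben ∩ Yuki: 06:45-08:45, 13:45-15:15, 18:00-18:45.

06:45-08:45, 13:45-15:15, 18:00-18:45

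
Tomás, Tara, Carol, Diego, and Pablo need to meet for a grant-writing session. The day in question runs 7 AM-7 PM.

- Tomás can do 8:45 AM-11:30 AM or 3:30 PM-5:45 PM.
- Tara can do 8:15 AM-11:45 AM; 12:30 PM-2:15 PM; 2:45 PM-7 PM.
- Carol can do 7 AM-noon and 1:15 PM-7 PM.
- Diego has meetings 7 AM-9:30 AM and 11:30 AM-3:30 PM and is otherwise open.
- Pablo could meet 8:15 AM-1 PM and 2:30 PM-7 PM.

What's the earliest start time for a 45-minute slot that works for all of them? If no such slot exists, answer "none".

Tomás free: 08:45-11:30, 15:30-17:45.
Tara free: 08:15-11:45, 12:30-14:15, 14:45-19:00.
Carol free: 07:00-12:00, 13:15-19:00.
Diego free: 09:30-11:30, 15:30-19:00 (invert busy blocks within the working day).
Pablo free: 08:15-13:00, 14:30-19:00.
Tomás ∩ Tara: 08:45-11:30, 15:30-17:45.
Tomás ∩ Tara ∩ Carol: 08:45-11:30, 15:30-17:45.
Tomás ∩ Tara ∩ Carol ∩ Diego: 09:30-11:30, 15:30-17:45.
Tomás ∩ Tara ∩ Carol ∩ Diego ∩ Pablo: 09:30-11:30, 15:30-17:45.
The first common window of at least 45 minutes is 09:30-11:30, so the earliest start is 09:30.

09:30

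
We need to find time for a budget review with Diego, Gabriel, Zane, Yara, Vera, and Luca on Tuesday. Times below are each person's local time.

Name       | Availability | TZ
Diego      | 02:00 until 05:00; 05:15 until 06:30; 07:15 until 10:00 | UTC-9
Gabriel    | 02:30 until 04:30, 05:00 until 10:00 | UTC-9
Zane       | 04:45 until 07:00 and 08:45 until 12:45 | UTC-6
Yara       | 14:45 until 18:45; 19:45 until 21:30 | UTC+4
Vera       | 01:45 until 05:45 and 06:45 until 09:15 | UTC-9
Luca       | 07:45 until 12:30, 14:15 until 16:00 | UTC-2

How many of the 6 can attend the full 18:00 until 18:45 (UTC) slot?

Diego in UTC: 11:00-14:00, 14:15-15:30, 16:15-19:00 (add 9h to convert from UTC-9).
Gabriel in UTC: 11:30-13:30, 14:00-19:00 (add 9h to convert from UTC-9).
Zane in UTC: 10:45-13:00, 14:45-18:45 (add 6h to convert from UTC-6).
Yara in UTC: 10:45-14:45, 15:45-17:30 (subtract 4h to convert from UTC+4).
Vera in UTC: 10:45-14:45, 15:45-18:15 (add 9h to convert from UTC-9).
Luca in UTC: 09:45-14:30, 16:15-18:00 (add 2h to convert from UTC-2).
Diego, Gabriel, and Zane can make the full 18:00-18:45 slot — that's 3.

3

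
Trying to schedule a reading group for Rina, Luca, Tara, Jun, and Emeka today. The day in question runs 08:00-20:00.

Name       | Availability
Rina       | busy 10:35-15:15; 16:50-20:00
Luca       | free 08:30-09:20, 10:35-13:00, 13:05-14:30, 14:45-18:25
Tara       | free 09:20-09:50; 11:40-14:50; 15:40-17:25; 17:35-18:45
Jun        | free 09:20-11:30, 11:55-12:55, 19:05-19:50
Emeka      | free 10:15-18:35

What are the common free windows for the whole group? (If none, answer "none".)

Rina free: 08:00-10:35, 15:15-16:50 (invert busy blocks within the working day).
Luca free: 08:30-09:20, 10:35-13:00, 13:05-14:30, 14:45-18:25.
Tara free: 09:20-09:50, 11:40-14:50, 15:40-17:25, 17:35-18:45.
Jun free: 09:20-11:30, 11:55-12:55, 19:05-19:50.
Emeka free: 10:15-18:35.
Rina ∩ Luca: 08:30-09:20, 15:15-16:50.
Rina ∩ Luca ∩ Tara: 15:40-16:50.
Rina ∩ Luca ∩ Tara ∩ Jun: ∅.
Rina ∩ Luca ∩ Tara ∩ Jun ∩ Emeka: ∅.
There is no time when everyone is free.

none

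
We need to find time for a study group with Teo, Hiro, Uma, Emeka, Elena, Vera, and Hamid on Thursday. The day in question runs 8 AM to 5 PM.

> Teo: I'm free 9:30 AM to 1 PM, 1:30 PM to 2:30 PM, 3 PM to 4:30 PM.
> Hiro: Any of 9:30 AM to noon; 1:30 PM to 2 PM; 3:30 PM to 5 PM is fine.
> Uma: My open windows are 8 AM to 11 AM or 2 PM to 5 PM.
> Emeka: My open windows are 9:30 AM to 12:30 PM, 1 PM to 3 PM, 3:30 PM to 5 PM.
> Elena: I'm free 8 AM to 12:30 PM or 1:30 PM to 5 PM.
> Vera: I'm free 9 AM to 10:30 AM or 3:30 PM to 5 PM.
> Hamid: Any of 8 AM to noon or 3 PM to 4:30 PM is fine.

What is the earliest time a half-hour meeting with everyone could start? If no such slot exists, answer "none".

09:30

Teo ∩ Hiro: 09:30-12:00, 13:30-14:00, 15:30-16:30.
Teo ∩ Hiro ∩ Uma: 09:30-11:00, 15:30-16:30.
Teo ∩ Hiro ∩ Uma ∩ Emeka: 09:30-11:00, 15:30-16:30.
Teo ∩ Hiro ∩ Uma ∩ Emeka ∩ Elena: 09:30-11:00, 15:30-16:30.
Teo ∩ Hiro ∩ Uma ∩ Emeka ∩ Elena ∩ Vera: 09:30-10:30, 15:30-16:30.
Teo ∩ Hiro ∩ Uma ∩ Emeka ∩ Elena ∩ Vera ∩ Hamid: 09:30-10:30, 15:30-16:30.
Those are the intersection windows.
The first common window of at least 30 minutes is 09:30-10:30, so the earliest start is 09:30.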